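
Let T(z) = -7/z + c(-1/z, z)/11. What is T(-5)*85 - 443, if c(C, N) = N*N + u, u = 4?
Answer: -1099/11 ≈ -99.909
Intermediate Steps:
c(C, N) = 4 + N**2 (c(C, N) = N*N + 4 = N**2 + 4 = 4 + N**2)
T(z) = 4/11 - 7/z + z**2/11 (T(z) = -7/z + (4 + z**2)/11 = -7/z + (4 + z**2)*(1/11) = -7/z + (4/11 + z**2/11) = 4/11 - 7/z + z**2/11)
T(-5)*85 - 443 = ((1/11)*(-77 - 5*(4 + (-5)**2))/(-5))*85 - 443 = ((1/11)*(-1/5)*(-77 - 5*(4 + 25)))*85 - 443 = ((1/11)*(-1/5)*(-77 - 5*29))*85 - 443 = ((1/11)*(-1/5)*(-77 - 145))*85 - 443 = ((1/11)*(-1/5)*(-222))*85 - 443 = (222/55)*85 - 443 = 3774/11 - 443 = -1099/11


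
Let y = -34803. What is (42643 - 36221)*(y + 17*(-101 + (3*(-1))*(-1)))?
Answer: -234203918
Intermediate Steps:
(42643 - 36221)*(y + 17*(-101 + (3*(-1))*(-1))) = (42643 - 36221)*(-34803 + 17*(-101 + (3*(-1))*(-1))) = 6422*(-34803 + 17*(-101 - 3*(-1))) = 6422*(-34803 + 17*(-101 + 3)) = 6422*(-34803 + 17*(-98)) = 6422*(-34803 - 1666) = 6422*(-36469) = -234203918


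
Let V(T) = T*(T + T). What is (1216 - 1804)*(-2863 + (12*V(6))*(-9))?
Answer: 6255732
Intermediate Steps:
V(T) = 2*T² (V(T) = T*(2*T) = 2*T²)
(1216 - 1804)*(-2863 + (12*V(6))*(-9)) = (1216 - 1804)*(-2863 + (12*(2*6²))*(-9)) = -588*(-2863 + (12*(2*36))*(-9)) = -588*(-2863 + (12*72)*(-9)) = -588*(-2863 + 864*(-9)) = -588*(-2863 - 7776) = -588*(-10639) = 6255732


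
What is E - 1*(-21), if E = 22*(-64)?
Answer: -1387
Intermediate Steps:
E = -1408
E - 1*(-21) = -1408 - 1*(-21) = -1408 + 21 = -1387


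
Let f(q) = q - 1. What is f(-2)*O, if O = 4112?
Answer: -12336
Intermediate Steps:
f(q) = -1 + q
f(-2)*O = (-1 - 2)*4112 = -3*4112 = -12336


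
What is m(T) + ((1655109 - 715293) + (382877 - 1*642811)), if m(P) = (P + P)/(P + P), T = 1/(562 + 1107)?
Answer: 679883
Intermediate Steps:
T = 1/1669 ≈ 0.00059916
m(P) = 1 (m(P) = (2*P)/((2*P)) = (2*P)*(1/(2*P)) = 1)
m(T) + ((1655109 - 715293) + (382877 - 1*642811)) = 1 + ((1655109 - 715293) + (382877 - 1*642811)) = 1 + (939816 + (382877 - 642811)) = 1 + (939816 - 259934) = 1 + 679882 = 679883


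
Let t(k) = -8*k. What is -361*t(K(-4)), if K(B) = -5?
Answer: -14440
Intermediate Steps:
-361*t(K(-4)) = -(-2888)*(-5) = -361*40 = -14440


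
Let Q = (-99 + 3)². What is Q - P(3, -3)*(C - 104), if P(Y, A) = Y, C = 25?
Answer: 9453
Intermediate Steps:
Q = 9216 (Q = (-96)² = 9216)
Q - P(3, -3)*(C - 104) = 9216 - 3*(25 - 104) = 9216 - 3*(-79) = 9216 - 1*(-237) = 9216 + 237 = 9453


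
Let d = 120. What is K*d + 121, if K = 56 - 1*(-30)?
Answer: 10441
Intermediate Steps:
K = 86 (K = 56 + 30 = 86)
K*d + 121 = 86*120 + 121 = 10320 + 121 = 10441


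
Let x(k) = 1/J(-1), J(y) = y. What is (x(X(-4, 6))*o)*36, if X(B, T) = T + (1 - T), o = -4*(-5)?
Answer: -720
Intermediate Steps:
o = 20
X(B, T) = 1
x(k) = -1 (x(k) = 1/(-1) = -1)
(x(X(-4, 6))*o)*36 = -1*20*36 = -20*36 = -720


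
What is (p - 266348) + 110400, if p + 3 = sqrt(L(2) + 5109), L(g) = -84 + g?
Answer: -155951 + sqrt(5027) ≈ -1.5588e+5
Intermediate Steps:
p = -3 + sqrt(5027) (p = -3 + sqrt((-84 + 2) + 5109) = -3 + sqrt(-82 + 5109) = -3 + sqrt(5027) ≈ 67.901)
(p - 266348) + 110400 = ((-3 + sqrt(5027)) - 266348) + 110400 = (-266351 + sqrt(5027)) + 110400 = -155951 + sqrt(5027)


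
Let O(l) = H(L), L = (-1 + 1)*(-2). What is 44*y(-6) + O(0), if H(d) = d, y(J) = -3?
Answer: -132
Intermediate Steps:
L = 0 (L = 0*(-2) = 0)
O(l) = 0
44*y(-6) + O(0) = 44*(-3) + 0 = -132 + 0 = -132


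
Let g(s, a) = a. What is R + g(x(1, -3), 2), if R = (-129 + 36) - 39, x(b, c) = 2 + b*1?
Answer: -130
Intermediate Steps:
x(b, c) = 2 + b
R = -132 (R = -93 - 39 = -132)
R + g(x(1, -3), 2) = -132 + 2 = -130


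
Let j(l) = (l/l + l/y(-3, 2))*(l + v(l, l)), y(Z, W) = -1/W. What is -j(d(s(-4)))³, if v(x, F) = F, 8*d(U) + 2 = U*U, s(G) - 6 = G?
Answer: -1/64 ≈ -0.015625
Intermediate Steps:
s(G) = 6 + G
d(U) = -¼ + U²/8 (d(U) = -¼ + (U*U)/8 = -¼ + U²/8)
j(l) = 2*l*(1 - 2*l) (j(l) = (l/l + l/((-1/2)))*(l + l) = (1 + l/((-1*½)))*(2*l) = (1 + l/(-½))*(2*l) = (1 + l*(-2))*(2*l) = (1 - 2*l)*(2*l) = 2*l*(1 - 2*l))
-j(d(s(-4)))³ = -(2*(-¼ + (6 - 4)²/8)*(1 - 2*(-¼ + (6 - 4)²/8)))³ = -(2*(-¼ + (⅛)*2²)*(1 - 2*(-¼ + (⅛)*2²)))³ = -(2*(-¼ + (⅛)*4)*(1 - 2*(-¼ + (⅛)*4)))³ = -(2*(-¼ + ½)*(1 - 2*(-¼ + ½)))³ = -(2*(¼)*(1 - 2*¼))³ = -(2*(¼)*(1 - ½))³ = -(2*(¼)*(½))³ = -(¼)³ = -1*1/64 = -1/64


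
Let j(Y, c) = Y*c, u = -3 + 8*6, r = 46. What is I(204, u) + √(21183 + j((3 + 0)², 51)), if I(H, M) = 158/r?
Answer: 79/23 + √21642 ≈ 150.55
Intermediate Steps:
u = 45 (u = -3 + 48 = 45)
I(H, M) = 79/23 (I(H, M) = 158/46 = 158*(1/46) = 79/23)
I(204, u) + √(21183 + j((3 + 0)², 51)) = 79/23 + √(21183 + (3 + 0)²*51) = 79/23 + √(21183 + 3²*51) = 79/23 + √(21183 + 9*51) = 79/23 + √(21183 + 459) = 79/23 + √21642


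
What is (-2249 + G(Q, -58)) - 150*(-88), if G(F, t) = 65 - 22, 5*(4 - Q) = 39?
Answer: 10994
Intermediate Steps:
Q = -19/5 (Q = 4 - 1/5*39 = 4 - 39/5 = -19/5 ≈ -3.8000)
G(F, t) = 43
(-2249 + G(Q, -58)) - 150*(-88) = (-2249 + 43) - 150*(-88) = -2206 + 13200 = 10994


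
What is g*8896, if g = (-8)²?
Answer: 569344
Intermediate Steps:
g = 64
g*8896 = 64*8896 = 569344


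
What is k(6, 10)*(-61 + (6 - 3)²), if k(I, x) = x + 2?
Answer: -624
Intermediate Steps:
k(I, x) = 2 + x
k(6, 10)*(-61 + (6 - 3)²) = (2 + 10)*(-61 + (6 - 3)²) = 12*(-61 + 3²) = 12*(-61 + 9) = 12*(-52) = -624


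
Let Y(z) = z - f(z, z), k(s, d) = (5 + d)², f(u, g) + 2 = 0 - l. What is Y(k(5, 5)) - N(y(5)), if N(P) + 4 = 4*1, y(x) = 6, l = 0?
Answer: 102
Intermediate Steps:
f(u, g) = -2 (f(u, g) = -2 + (0 - 1*0) = -2 + (0 + 0) = -2 + 0 = -2)
N(P) = 0 (N(P) = -4 + 4*1 = -4 + 4 = 0)
Y(z) = 2 + z (Y(z) = z - 1*(-2) = z + 2 = 2 + z)
Y(k(5, 5)) - N(y(5)) = (2 + (5 + 5)²) - 1*0 = (2 + 10²) + 0 = (2 + 100) + 0 = 102 + 0 = 102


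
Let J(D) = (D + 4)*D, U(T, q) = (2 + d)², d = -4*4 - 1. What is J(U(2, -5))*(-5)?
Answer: -257625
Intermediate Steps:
d = -17 (d = -16 - 1 = -17)
U(T, q) = 225 (U(T, q) = (2 - 17)² = (-15)² = 225)
J(D) = D*(4 + D) (J(D) = (4 + D)*D = D*(4 + D))
J(U(2, -5))*(-5) = (225*(4 + 225))*(-5) = (225*229)*(-5) = 51525*(-5) = -257625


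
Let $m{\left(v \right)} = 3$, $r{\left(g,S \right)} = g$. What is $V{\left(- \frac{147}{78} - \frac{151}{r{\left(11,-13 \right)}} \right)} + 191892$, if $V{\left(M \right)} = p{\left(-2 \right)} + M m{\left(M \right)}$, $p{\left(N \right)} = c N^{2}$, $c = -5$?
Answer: $\frac{54861997}{286} \approx 1.9183 \cdot 10^{5}$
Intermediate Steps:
$p{\left(N \right)} = - 5 N^{2}$
$V{\left(M \right)} = -20 + 3 M$ ($V{\left(M \right)} = - 5 \left(-2\right)^{2} + M 3 = \left(-5\right) 4 + 3 M = -20 + 3 M$)
$V{\left(- \frac{147}{78} - \frac{151}{r{\left(11,-13 \right)}} \right)} + 191892 = \left(-20 + 3 \left(- \frac{147}{78} - \frac{151}{11}\right)\right) + 191892 = \left(-20 + 3 \left(\left(-147\right) \frac{1}{78} - \frac{151}{11}\right)\right) + 191892 = \left(-20 + 3 \left(- \frac{49}{26} - \frac{151}{11}\right)\right) + 191892 = \left(-20 + 3 \left(- \frac{4465}{286}\right)\right) + 191892 = \left(-20 - \frac{13395}{286}\right) + 191892 = - \frac{19115}{286} + 191892 = \frac{54861997}{286}$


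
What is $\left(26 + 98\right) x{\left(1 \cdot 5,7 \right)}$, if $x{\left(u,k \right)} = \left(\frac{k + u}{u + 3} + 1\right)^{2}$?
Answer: $775$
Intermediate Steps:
$x{\left(u,k \right)} = \left(1 + \frac{k + u}{3 + u}\right)^{2}$ ($x{\left(u,k \right)} = \left(\frac{k + u}{3 + u} + 1\right)^{2} = \left(1 + \frac{k + u}{3 + u}\right)^{2}$)
$\left(26 + 98\right) x{\left(1 \cdot 5,7 \right)} = \left(26 + 98\right) \frac{\left(3 + 7 + 2 \cdot 1 \cdot 5\right)^{2}}{\left(3 + 1 \cdot 5\right)^{2}} = 124 \frac{\left(3 + 7 + 2 \cdot 5\right)^{2}}{\left(3 + 5\right)^{2}} = 124 \frac{\left(3 + 7 + 10\right)^{2}}{64} = 124 \frac{20^{2}}{64} = 124 \cdot \frac{1}{64} \cdot 400 = 124 \cdot \frac{25}{4} = 775$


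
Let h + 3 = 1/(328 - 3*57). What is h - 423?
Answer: -66881/157 ≈ -425.99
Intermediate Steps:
h = -470/157 (h = -3 + 1/(328 - 3*57) = -3 + 1/(328 - 171) = -3 + 1/157 = -470/157 ≈ -2.9936)
h - 423 = -470/157 - 423 = -66881/157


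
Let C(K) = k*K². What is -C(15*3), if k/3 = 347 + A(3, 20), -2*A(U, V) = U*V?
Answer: -1925775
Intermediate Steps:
A(U, V) = -U*V/2
k = 951 (k = 3*(347 - ½*3*20) = 3*(347 - 30) = 3*317 = 951)
C(K) = 951*K²
-C(15*3) = -951*(15*3)² = -951*45² = -951*2025 = -1*1925775 = -1925775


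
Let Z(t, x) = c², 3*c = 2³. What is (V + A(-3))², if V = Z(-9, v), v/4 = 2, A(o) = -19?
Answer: 11449/81 ≈ 141.35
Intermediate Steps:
c = 8/3 (c = (⅓)*2³ = (⅓)*8 = 8/3 ≈ 2.6667)
v = 8 (v = 4*2 = 8)
Z(t, x) = 64/9 (Z(t, x) = (8/3)² = 64/9)
V = 64/9 ≈ 7.1111
(V + A(-3))² = (64/9 - 19)² = (-107/9)² = 11449/81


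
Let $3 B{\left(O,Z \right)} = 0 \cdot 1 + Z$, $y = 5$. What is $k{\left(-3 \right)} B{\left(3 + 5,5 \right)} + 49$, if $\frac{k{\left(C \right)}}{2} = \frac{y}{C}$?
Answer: $\frac{391}{9} \approx 43.444$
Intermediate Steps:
$B{\left(O,Z \right)} = \frac{Z}{3}$ ($B{\left(O,Z \right)} = \frac{0 \cdot 1 + Z}{3} = \frac{0 + Z}{3} = \frac{Z}{3}$)
$k{\left(C \right)} = \frac{10}{C}$ ($k{\left(C \right)} = 2 \frac{5}{C} = \frac{10}{C}$)
$k{\left(-3 \right)} B{\left(3 + 5,5 \right)} + 49 = \frac{10}{-3} \cdot \frac{1}{3} \cdot 5 + 49 = 10 \left(- \frac{1}{3}\right) \frac{5}{3} + 49 = \left(- \frac{10}{3}\right) \frac{5}{3} + 49 = - \frac{50}{9} + 49 = \frac{391}{9}$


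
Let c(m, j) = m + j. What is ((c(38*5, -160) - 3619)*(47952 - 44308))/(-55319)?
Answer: 13078316/55319 ≈ 236.42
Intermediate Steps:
c(m, j) = j + m
((c(38*5, -160) - 3619)*(47952 - 44308))/(-55319) = (((-160 + 38*5) - 3619)*(47952 - 44308))/(-55319) = (((-160 + 190) - 3619)*3644)*(-1/55319) = ((30 - 3619)*3644)*(-1/55319) = -3589*3644*(-1/55319) = -13078316*(-1/55319) = 13078316/55319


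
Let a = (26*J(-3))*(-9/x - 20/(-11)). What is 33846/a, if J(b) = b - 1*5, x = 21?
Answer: -1303071/11128 ≈ -117.10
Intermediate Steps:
J(b) = -5 + b (J(b) = b - 5 = -5 + b)
a = -22256/77 (a = (26*(-5 - 3))*(-9/21 - 20/(-11)) = (26*(-8))*(-9*1/21 - 20*(-1/11)) = -208*(-3/7 + 20/11) = -208*107/77 = -22256/77 ≈ -289.04)
33846/a = 33846/(-22256/77) = 33846*(-77/22256) = -1303071/11128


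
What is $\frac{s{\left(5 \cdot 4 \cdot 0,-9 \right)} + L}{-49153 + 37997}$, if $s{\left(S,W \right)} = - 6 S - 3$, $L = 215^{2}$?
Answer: $- \frac{23111}{5578} \approx -4.1432$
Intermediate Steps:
$L = 46225$
$s{\left(S,W \right)} = -3 - 6 S$
$\frac{s{\left(5 \cdot 4 \cdot 0,-9 \right)} + L}{-49153 + 37997} = \frac{\left(-3 - 6 \cdot 5 \cdot 4 \cdot 0\right) + 46225}{-49153 + 37997} = \frac{\left(-3 - 6 \cdot 5 \cdot 0\right) + 46225}{-11156} = \left(\left(-3 - 0\right) + 46225\right) \left(- \frac{1}{11156}\right) = \left(\left(-3 + 0\right) + 46225\right) \left(- \frac{1}{11156}\right) = \left(-3 + 46225\right) \left(- \frac{1}{11156}\right) = 46222 \left(- \frac{1}{11156}\right) = - \frac{23111}{5578}$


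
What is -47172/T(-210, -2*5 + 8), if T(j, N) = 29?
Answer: -47172/29 ≈ -1626.6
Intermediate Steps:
-47172/T(-210, -2*5 + 8) = -47172/29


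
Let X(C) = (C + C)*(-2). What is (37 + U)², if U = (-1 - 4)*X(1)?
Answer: 3249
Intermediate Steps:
X(C) = -4*C (X(C) = (2*C)*(-2) = -4*C)
U = 20 (U = (-1 - 4)*(-4*1) = -5*(-4) = 20)
(37 + U)² = (37 + 20)² = 57² = 3249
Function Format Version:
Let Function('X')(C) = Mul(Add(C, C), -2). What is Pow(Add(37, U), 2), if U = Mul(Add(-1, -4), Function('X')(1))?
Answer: 3249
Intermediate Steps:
Function('X')(C) = Mul(-4, C) (Function('X')(C) = Mul(Mul(2, C), -2) = Mul(-4, C))
U = 20 (U = Mul(Add(-1, -4), Mul(-4, 1)) = Mul(-5, -4) = 20)
Pow(Add(37, U), 2) = Pow(Add(37, 20), 2) = Pow(57, 2) = 3249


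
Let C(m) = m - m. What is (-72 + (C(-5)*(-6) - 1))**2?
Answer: 5329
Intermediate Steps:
C(m) = 0
(-72 + (C(-5)*(-6) - 1))**2 = (-72 + (0*(-6) - 1))**2 = (-72 + (0 - 1))**2 = (-72 - 1)**2 = (-73)**2 = 5329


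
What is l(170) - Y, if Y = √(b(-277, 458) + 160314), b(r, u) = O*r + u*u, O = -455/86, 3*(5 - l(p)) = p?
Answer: -155/3 - √2747935898/86 ≈ -661.21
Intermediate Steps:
l(p) = 5 - p/3
O = -455/86 (O = -455*1/86 = -455/86 ≈ -5.2907)
b(r, u) = u² - 455*r/86 (b(r, u) = -455*r/86 + u*u = -455*r/86 + u² = u² - 455*r/86)
Y = √2747935898/86 (Y = √((458² - 455/86*(-277)) + 160314) = √((209764 + 126035/86) + 160314) = √(18165739/86 + 160314) = √(31952743/86) = √2747935898/86 ≈ 609.54)
l(170) - Y = (5 - ⅓*170) - √2747935898/86 = (5 - 170/3) - √2747935898/86 = -155/3 - √2747935898/86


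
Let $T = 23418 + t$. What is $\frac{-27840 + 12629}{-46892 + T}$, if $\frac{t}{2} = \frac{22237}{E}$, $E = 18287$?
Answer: $\frac{278163557}{429224564} \approx 0.64806$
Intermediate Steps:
$t = \frac{44474}{18287}$ ($t = 2 \cdot \frac{22237}{18287} = \frac{44474}{18287} \approx 2.432$)
$T = \frac{428289440}{18287}$ ($T = 23418 + \frac{44474}{18287} = \frac{428289440}{18287} \approx 23420.0$)
$\frac{-27840 + 12629}{-46892 + T} = \frac{-27840 + 12629}{-46892 + \frac{428289440}{18287}} = - \frac{15211}{- \frac{429224564}{18287}} = \left(-15211\right) \left(- \frac{18287}{429224564}\right) = \frac{278163557}{429224564}$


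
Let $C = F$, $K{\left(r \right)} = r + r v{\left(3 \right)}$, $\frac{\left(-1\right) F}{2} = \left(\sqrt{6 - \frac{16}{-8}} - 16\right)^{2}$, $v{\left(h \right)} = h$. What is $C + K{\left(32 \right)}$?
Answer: $-400 + 128 \sqrt{2} \approx -218.98$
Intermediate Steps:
$F = - 2 \left(-16 + 2 \sqrt{2}\right)^{2}$ ($F = - 2 \left(\sqrt{6 - \frac{16}{-8}} - 16\right)^{2} = - 2 \left(\sqrt{6 - -2} - 16\right)^{2} = - 2 \left(\sqrt{6 + 2} - 16\right)^{2} = - 2 \left(\sqrt{8} - 16\right)^{2} = - 2 \left(2 \sqrt{2} - 16\right)^{2} = - 2 \left(-16 + 2 \sqrt{2}\right)^{2} \approx -346.98$)
$K{\left(r \right)} = 4 r$ ($K{\left(r \right)} = r + r 3 = r + 3 r = 4 r$)
$C = -528 + 128 \sqrt{2} \approx -346.98$
$C + K{\left(32 \right)} = \left(-528 + 128 \sqrt{2}\right) + 4 \cdot 32 = \left(-528 + 128 \sqrt{2}\right) + 128 = -400 + 128 \sqrt{2}$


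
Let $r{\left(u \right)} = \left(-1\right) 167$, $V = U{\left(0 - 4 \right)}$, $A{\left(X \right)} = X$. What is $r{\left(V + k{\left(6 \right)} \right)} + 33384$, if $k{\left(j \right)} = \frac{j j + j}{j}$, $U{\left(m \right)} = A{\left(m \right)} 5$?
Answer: $33217$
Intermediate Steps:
$U{\left(m \right)} = 5 m$ ($U{\left(m \right)} = m 5 = 5 m$)
$V = -20$ ($V = 5 \left(0 - 4\right) = 5 \left(-4\right) = -20$)
$k{\left(j \right)} = \frac{j + j^{2}}{j}$ ($k{\left(j \right)} = \frac{j^{2} + j}{j} = \frac{j + j^{2}}{j}$)
$r{\left(u \right)} = -167$
$r{\left(V + k{\left(6 \right)} \right)} + 33384 = -167 + 33384 = 33217$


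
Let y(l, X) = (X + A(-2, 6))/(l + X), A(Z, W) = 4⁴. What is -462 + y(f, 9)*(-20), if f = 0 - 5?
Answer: -1787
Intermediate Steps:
f = -5
A(Z, W) = 256
y(l, X) = (256 + X)/(X + l) (y(l, X) = (X + 256)/(l + X) = (256 + X)/(X + l))
-462 + y(f, 9)*(-20) = -462 + ((256 + 9)/(9 - 5))*(-20) = -462 + (265/4)*(-20) = -462 - 1325 = -1787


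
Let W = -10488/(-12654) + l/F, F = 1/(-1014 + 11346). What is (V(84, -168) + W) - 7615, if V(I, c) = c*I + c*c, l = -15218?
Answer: -17452072477/111 ≈ -1.5723e+8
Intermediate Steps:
F = 1/10332 ≈ 9.6787e-5
V(I, c) = c² + I*c (V(I, c) = I*c + c² = c² + I*c)
W = -17452793644/111 (W = -10488/(-12654) - 15218/1/10332 = -10488*(-1/12654) - 15218*10332 = 92/111 - 157232376 = -17452793644/111 ≈ -1.5723e+8)
(V(84, -168) + W) - 7615 = (-168*(84 - 168) - 17452793644/111) - 7615 = (-168*(-84) - 17452793644/111) - 7615 = (14112 - 17452793644/111) - 7615 = -17451227212/111 - 7615 = -17452072477/111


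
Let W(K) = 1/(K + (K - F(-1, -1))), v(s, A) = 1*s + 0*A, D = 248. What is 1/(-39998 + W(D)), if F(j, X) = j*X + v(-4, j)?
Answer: -499/19959001 ≈ -2.5001e-5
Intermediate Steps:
v(s, A) = s (v(s, A) = s + 0 = s)
F(j, X) = -4 + X*j (F(j, X) = j*X - 4 = X*j - 4 = -4 + X*j)
W(K) = 1/(3 + 2*K) (W(K) = 1/(K + (K - (-4 - 1*(-1)))) = 1/(K + (K - (-4 + 1))) = 1/(K + (K - 1*(-3))) = 1/(K + (K + 3)) = 1/(K + (3 + K)) = 1/(3 + 2*K))
1/(-39998 + W(D)) = 1/(-39998 + 1/(3 + 2*248)) = 1/(-39998 + 1/(3 + 496)) = 1/(-39998 + 1/499) = 1/(-19959001/499) = -499/19959001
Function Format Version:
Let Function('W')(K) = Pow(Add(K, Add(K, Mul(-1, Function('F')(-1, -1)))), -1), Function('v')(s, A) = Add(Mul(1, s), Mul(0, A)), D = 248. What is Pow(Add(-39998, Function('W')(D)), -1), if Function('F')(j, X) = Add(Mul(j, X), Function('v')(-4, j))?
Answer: Rational(-499, 19959001) ≈ -2.5001e-5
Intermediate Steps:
Function('v')(s, A) = s (Function('v')(s, A) = Add(s, 0) = s)
Function('F')(j, X) = Add(-4, Mul(X, j)) (Function('F')(j, X) = Add(Mul(j, X), -4) = Add(Mul(X, j), -4) = Add(-4, Mul(X, j)))
Function('W')(K) = Pow(Add(3, Mul(2, K)), -1) (Function('W')(K) = Pow(Add(K, Add(K, Mul(-1, Add(-4, Mul(-1, -1))))), -1) = Pow(Add(K, Add(K, Mul(-1, Add(-4, 1)))), -1) = Pow(Add(K, Add(K, Mul(-1, -3))), -1) = Pow(Add(K, Add(K, 3)), -1) = Pow(Add(K, Add(3, K)), -1) = Pow(Add(3, Mul(2, K)), -1))
Pow(Add(-39998, Function('W')(D)), -1) = Pow(Add(-39998, Pow(Add(3, Mul(2, 248)), -1)), -1) = Pow(Add(-39998, Pow(Add(3, 496), -1)), -1) = Pow(Add(-39998, Pow(499, -1)), -1) = Pow(Add(-39998, Rational(1, 499)), -1) = Pow(Rational(-19959001, 499), -1) = Rational(-499, 19959001)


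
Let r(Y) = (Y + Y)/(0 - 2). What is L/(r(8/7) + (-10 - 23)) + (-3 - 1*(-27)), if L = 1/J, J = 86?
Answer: 493289/20554 ≈ 24.000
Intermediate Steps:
L = 1/86 ≈ 0.011628
r(Y) = -Y (r(Y) = (2*Y)/(-2) = (2*Y)*(-1/2) = -Y)
L/(r(8/7) + (-10 - 23)) + (-3 - 1*(-27)) = (1/86)/(-8/7 + (-10 - 23)) + (-3 - 1*(-27)) = (1/86)/(-8/7 - 33) + (-3 + 27) = (1/86)/(-1*8/7 - 33) + 24 = (1/86)/(-8/7 - 33) + 24 = (1/86)/(-239/7) + 24 = -7/239*1/86 + 24 = -7/20554 + 24 = 493289/20554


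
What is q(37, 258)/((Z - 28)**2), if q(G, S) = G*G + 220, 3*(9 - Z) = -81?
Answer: 1589/64 ≈ 24.828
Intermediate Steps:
Z = 36 (Z = 9 - 1/3*(-81) = 9 + 27 = 36)
q(G, S) = 220 + G**2 (q(G, S) = G**2 + 220 = 220 + G**2)
q(37, 258)/((Z - 28)**2) = (220 + 37**2)/((36 - 28)**2) = (220 + 1369)/(8**2) = 1589/64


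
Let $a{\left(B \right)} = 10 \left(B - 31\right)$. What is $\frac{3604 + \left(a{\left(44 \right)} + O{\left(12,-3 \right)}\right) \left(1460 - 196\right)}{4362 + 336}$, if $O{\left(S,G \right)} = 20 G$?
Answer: $\frac{46042}{2349} \approx 19.601$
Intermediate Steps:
$a{\left(B \right)} = -310 + 10 B$ ($a{\left(B \right)} = 10 \left(-31 + B\right) = -310 + 10 B$)
$\frac{3604 + \left(a{\left(44 \right)} + O{\left(12,-3 \right)}\right) \left(1460 - 196\right)}{4362 + 336} = \frac{3604 + \left(\left(-310 + 10 \cdot 44\right) + 20 \left(-3\right)\right) \left(1460 - 196\right)}{4362 + 336} = \frac{3604 + \left(\left(-310 + 440\right) - 60\right) 1264}{4698} = \left(3604 + \left(130 - 60\right) 1264\right) \frac{1}{4698} = \left(3604 + 70 \cdot 1264\right) \frac{1}{4698} = \left(3604 + 88480\right) \frac{1}{4698} = 92084 \cdot \frac{1}{4698} = \frac{46042}{2349}$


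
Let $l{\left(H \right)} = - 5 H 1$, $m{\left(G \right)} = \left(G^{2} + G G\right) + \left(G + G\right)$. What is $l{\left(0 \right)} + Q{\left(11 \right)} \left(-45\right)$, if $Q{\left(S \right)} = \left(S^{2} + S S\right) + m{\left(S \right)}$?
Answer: $-22770$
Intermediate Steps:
$m{\left(G \right)} = 2 G + 2 G^{2}$ ($m{\left(G \right)} = \left(G^{2} + G^{2}\right) + 2 G = 2 G^{2} + 2 G = 2 G + 2 G^{2}$)
$l{\left(H \right)} = - 5 H$
$Q{\left(S \right)} = 2 S^{2} + 2 S \left(1 + S\right)$ ($Q{\left(S \right)} = \left(S^{2} + S S\right) + 2 S \left(1 + S\right) = \left(S^{2} + S^{2}\right) + 2 S \left(1 + S\right) = 2 S^{2} + 2 S \left(1 + S\right)$)
$l{\left(0 \right)} + Q{\left(11 \right)} \left(-45\right) = \left(-5\right) 0 + 2 \cdot 11 \left(1 + 2 \cdot 11\right) \left(-45\right) = 0 + 2 \cdot 11 \left(1 + 22\right) \left(-45\right) = 0 + 2 \cdot 11 \cdot 23 \left(-45\right) = 0 + 506 \left(-45\right) = 0 - 22770 = -22770$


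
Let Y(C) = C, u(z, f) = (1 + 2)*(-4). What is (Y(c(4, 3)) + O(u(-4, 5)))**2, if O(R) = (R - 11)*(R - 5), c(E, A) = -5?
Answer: 148996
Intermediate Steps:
u(z, f) = -12 (u(z, f) = 3*(-4) = -12)
O(R) = (-11 + R)*(-5 + R)
(Y(c(4, 3)) + O(u(-4, 5)))**2 = (-5 + (55 + (-12)**2 - 16*(-12)))**2 = (-5 + (55 + 144 + 192))**2 = (-5 + 391)**2 = 386**2 = 148996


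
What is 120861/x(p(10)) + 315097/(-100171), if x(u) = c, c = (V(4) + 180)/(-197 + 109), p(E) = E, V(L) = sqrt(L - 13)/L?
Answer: -340944715127257/5769949771 + 14181024*I/57601 ≈ -59090.0 + 246.19*I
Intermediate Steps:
V(L) = sqrt(-13 + L)/L
c = -45/22 - 3*I/352 (c = (sqrt(-13 + 4)/4 + 180)/(-197 + 109) = (sqrt(-9)/4 + 180)/(-88) = ((3*I)/4 + 180)*(-1/88) = (3*I/4 + 180)*(-1/88) = (180 + 3*I/4)*(-1/88) = -45/22 - 3*I/352 ≈ -2.0455 - 0.0085227*I)
x(u) = -45/22 - 3*I/352
120861/x(p(10)) + 315097/(-100171) = 120861/(-45/22 - 3*I/352) + 315097/(-100171) = 120861*(123904*(-45/22 + 3*I/352)/518409) + 315097*(-1/100171) = 1663906816*(-45/22 + 3*I/352)/57601 - 315097/100171 = -315097/100171 + 1663906816*(-45/22 + 3*I/352)/57601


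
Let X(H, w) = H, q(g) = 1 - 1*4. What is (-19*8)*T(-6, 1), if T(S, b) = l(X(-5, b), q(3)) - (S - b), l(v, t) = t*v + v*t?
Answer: -5624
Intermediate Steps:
q(g) = -3 (q(g) = 1 - 4 = -3)
l(v, t) = 2*t*v (l(v, t) = t*v + t*v = 2*t*v)
T(S, b) = 30 + b - S (T(S, b) = 2*(-3)*(-5) - (S - b) = 30 + (b - S) = 30 + b - S)
(-19*8)*T(-6, 1) = (-19*8)*(30 + 1 - 1*(-6)) = -152*(30 + 1 + 6) = -152*37 = -5624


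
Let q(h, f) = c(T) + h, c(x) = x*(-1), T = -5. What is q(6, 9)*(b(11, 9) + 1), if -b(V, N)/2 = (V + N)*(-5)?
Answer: 2211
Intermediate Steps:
c(x) = -x
q(h, f) = 5 + h (q(h, f) = -1*(-5) + h = 5 + h)
b(V, N) = 10*N + 10*V (b(V, N) = -2*(V + N)*(-5) = -2*(N + V)*(-5) = -2*(-5*N - 5*V) = 10*N + 10*V)
q(6, 9)*(b(11, 9) + 1) = (5 + 6)*((10*9 + 10*11) + 1) = 11*((90 + 110) + 1) = 11*(200 + 1) = 11*201 = 2211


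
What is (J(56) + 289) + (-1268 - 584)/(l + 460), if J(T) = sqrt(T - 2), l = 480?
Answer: 67452/235 + 3*sqrt(6) ≈ 294.38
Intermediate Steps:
J(T) = sqrt(-2 + T)
(J(56) + 289) + (-1268 - 584)/(l + 460) = (sqrt(-2 + 56) + 289) + (-1268 - 584)/(480 + 460) = (sqrt(54) + 289) - 1852/940 = (3*sqrt(6) + 289) - 1852*1/940 = (289 + 3*sqrt(6)) - 463/235 = 67452/235 + 3*sqrt(6)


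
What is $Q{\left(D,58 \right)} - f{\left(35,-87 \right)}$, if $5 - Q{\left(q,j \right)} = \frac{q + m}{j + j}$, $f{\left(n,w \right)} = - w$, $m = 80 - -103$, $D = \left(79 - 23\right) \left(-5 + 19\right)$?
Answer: $- \frac{10479}{116} \approx -90.336$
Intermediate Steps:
$D = 784$ ($D = 56 \cdot 14 = 784$)
$m = 183$ ($m = 80 + 103 = 183$)
$Q{\left(q,j \right)} = 5 - \frac{183 + q}{2 j}$ ($Q{\left(q,j \right)} = 5 - \frac{q + 183}{j + j} = 5 - \frac{183 + q}{2 j}$)
$Q{\left(D,58 \right)} - f{\left(35,-87 \right)} = \frac{-183 - 784 + 10 \cdot 58}{2 \cdot 58} - \left(-1\right) \left(-87\right) = \frac{1}{2} \cdot \frac{1}{58} \left(-183 - 784 + 580\right) - 87 = \frac{1}{2} \cdot \frac{1}{58} \left(-387\right) - 87 = - \frac{387}{116} - 87 = - \frac{10479}{116}$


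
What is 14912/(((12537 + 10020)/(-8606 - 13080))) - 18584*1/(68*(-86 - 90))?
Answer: -483726521561/33745272 ≈ -14335.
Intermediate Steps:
14912/(((12537 + 10020)/(-8606 - 13080))) - 18584*1/(68*(-86 - 90)) = 14912/((22557/(-21686))) - 18584/(68*(-176)) = 14912/((22557*(-1/21686))) - 18584/(-11968) = 14912/(-22557/21686) - 18584*(-1/11968) = 14912*(-21686/22557) + 2323/1496 = -323381632/22557 + 2323/1496 = -483726521561/33745272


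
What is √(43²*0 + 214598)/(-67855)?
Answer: -√214598/67855 ≈ -0.0068270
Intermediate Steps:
√(43²*0 + 214598)/(-67855) = √(1849*0 + 214598)*(-1/67855) = √(0 + 214598)*(-1/67855) = √214598*(-1/67855) = -√214598/67855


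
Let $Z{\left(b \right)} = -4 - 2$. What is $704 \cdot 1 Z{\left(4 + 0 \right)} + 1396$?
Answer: $-2828$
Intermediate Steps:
$Z{\left(b \right)} = -6$ ($Z{\left(b \right)} = -4 - 2 = -6$)
$704 \cdot 1 Z{\left(4 + 0 \right)} + 1396 = 704 \cdot 1 \left(-6\right) + 1396 = 704 \left(-6\right) + 1396 = -4224 + 1396 = -2828$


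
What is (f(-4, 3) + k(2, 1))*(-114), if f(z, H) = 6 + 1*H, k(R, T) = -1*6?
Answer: -342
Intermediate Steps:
k(R, T) = -6
f(z, H) = 6 + H
(f(-4, 3) + k(2, 1))*(-114) = ((6 + 3) - 6)*(-114) = (9 - 6)*(-114) = 3*(-114) = -342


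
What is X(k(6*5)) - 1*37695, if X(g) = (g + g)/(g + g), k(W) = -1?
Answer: -37694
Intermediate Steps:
X(g) = 1 (X(g) = (2*g)/((2*g)) = (2*g)*(1/(2*g)) = 1)
X(k(6*5)) - 1*37695 = 1 - 1*37695 = 1 - 37695 = -37694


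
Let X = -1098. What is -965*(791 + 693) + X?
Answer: -1433158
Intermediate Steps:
-965*(791 + 693) + X = -965*(791 + 693) - 1098 = -965*1484 - 1098 = -1432060 - 1098 = -1433158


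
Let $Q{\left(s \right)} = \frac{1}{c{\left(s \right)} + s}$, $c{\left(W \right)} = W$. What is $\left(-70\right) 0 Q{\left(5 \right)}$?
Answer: $0$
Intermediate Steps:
$Q{\left(s \right)} = \frac{1}{2 s}$ ($Q{\left(s \right)} = \frac{1}{s + s} = \frac{1}{2 s}$)
$\left(-70\right) 0 Q{\left(5 \right)} = \left(-70\right) 0 \frac{1}{2 \cdot 5} = 0 \cdot \frac{1}{2} \cdot \frac{1}{5} = 0 \cdot \frac{1}{10} = 0$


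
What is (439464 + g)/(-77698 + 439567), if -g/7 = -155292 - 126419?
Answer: 2411441/361869 ≈ 6.6638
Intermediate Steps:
g = 1971977 (g = -7*(-155292 - 126419) = -7*(-281711) = 1971977)
(439464 + g)/(-77698 + 439567) = (439464 + 1971977)/(-77698 + 439567) = 2411441/361869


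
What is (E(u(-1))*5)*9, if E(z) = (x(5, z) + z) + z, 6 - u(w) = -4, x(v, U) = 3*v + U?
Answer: 2025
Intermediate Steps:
x(v, U) = U + 3*v
u(w) = 10 (u(w) = 6 - 1*(-4) = 6 + 4 = 10)
E(z) = 15 + 3*z (E(z) = ((z + 3*5) + z) + z = ((z + 15) + z) + z = ((15 + z) + z) + z = (15 + 2*z) + z = 15 + 3*z)
(E(u(-1))*5)*9 = ((15 + 3*10)*5)*9 = ((15 + 30)*5)*9 = (45*5)*9 = 225*9 = 2025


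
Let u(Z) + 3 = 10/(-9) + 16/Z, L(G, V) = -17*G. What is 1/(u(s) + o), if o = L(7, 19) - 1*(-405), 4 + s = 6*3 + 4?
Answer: 9/2545 ≈ 0.0035363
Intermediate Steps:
s = 18 (s = -4 + (6*3 + 4) = -4 + (18 + 4) = -4 + 22 = 18)
u(Z) = -37/9 + 16/Z (u(Z) = -3 + (10/(-9) + 16/Z) = -3 + (10*(-1/9) + 16/Z) = -3 + (-10/9 + 16/Z) = -37/9 + 16/Z)
o = 286 (o = -17*7 - 1*(-405) = -119 + 405 = 286)
1/(u(s) + o) = 1/((-37/9 + 16/18) + 286) = 1/((-37/9 + 16*(1/18)) + 286) = 1/((-37/9 + 8/9) + 286) = 1/(-29/9 + 286) = 1/(2545/9) = 9/2545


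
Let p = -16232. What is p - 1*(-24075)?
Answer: 7843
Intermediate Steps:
p - 1*(-24075) = -16232 - 1*(-24075) = -16232 + 24075 = 7843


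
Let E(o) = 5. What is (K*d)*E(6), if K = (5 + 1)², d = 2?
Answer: 360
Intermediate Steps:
K = 36 (K = 6² = 36)
(K*d)*E(6) = (36*2)*5 = 72*5 = 360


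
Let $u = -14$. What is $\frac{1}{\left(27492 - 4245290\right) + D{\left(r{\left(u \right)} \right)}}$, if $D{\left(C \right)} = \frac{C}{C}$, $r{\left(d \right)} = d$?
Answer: $- \frac{1}{4217797} \approx -2.3709 \cdot 10^{-7}$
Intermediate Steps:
$D{\left(C \right)} = 1$
$\frac{1}{\left(27492 - 4245290\right) + D{\left(r{\left(u \right)} \right)}} = \frac{1}{\left(27492 - 4245290\right) + 1} = \frac{1}{-4217798 + 1} = \frac{1}{-4217797} = - \frac{1}{4217797}$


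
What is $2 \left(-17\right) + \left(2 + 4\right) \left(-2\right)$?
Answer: $-46$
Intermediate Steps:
$2 \left(-17\right) + \left(2 + 4\right) \left(-2\right) = -34 + 6 \left(-2\right) = -34 - 12 = -46$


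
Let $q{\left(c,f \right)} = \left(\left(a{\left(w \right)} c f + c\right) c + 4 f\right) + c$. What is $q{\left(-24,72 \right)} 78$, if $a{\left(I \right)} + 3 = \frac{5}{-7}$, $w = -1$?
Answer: $- \frac{83646576}{7} \approx -1.195 \cdot 10^{7}$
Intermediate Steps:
$a{\left(I \right)} = - \frac{26}{7}$ ($a{\left(I \right)} = -3 + \frac{5}{-7} = -3 + 5 \left(- \frac{1}{7}\right) = -3 - \frac{5}{7} = - \frac{26}{7}$)
$q{\left(c,f \right)} = c + 4 f + c \left(c - \frac{26 c f}{7}\right)$ ($q{\left(c,f \right)} = \left(\left(- \frac{26 c}{7} f + c\right) c + 4 f\right) + c = \left(\left(- \frac{26 c f}{7} + c\right) c + 4 f\right) + c = \left(\left(c - \frac{26 c f}{7}\right) c + 4 f\right) + c = \left(c \left(c - \frac{26 c f}{7}\right) + 4 f\right) + c = \left(4 f + c \left(c - \frac{26 c f}{7}\right)\right) + c = c + 4 f + c \left(c - \frac{26 c f}{7}\right)$)
$q{\left(-24,72 \right)} 78 = \left(-24 + \left(-24\right)^{2} + 4 \cdot 72 - \frac{1872 \left(-24\right)^{2}}{7}\right) 78 = \left(-24 + 576 + 288 - \frac{1872}{7} \cdot 576\right) 78 = \left(-24 + 576 + 288 - \frac{1078272}{7}\right) 78 = \left(- \frac{1072392}{7}\right) 78 = - \frac{83646576}{7}$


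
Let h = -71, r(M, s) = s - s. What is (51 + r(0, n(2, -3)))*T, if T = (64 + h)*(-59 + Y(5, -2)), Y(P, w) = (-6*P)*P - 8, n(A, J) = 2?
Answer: 77469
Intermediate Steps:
r(M, s) = 0
Y(P, w) = -8 - 6*P² (Y(P, w) = -6*P² - 8 = -8 - 6*P²)
T = 1519 (T = (64 - 71)*(-59 + (-8 - 6*5²)) = -7*(-59 + (-8 - 6*25)) = -7*(-59 + (-8 - 150)) = -7*(-59 - 158) = -7*(-217) = 1519)
(51 + r(0, n(2, -3)))*T = (51 + 0)*1519 = 51*1519 = 77469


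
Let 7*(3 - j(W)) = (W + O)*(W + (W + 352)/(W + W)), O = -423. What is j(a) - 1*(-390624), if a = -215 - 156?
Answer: 905178908/2597 ≈ 3.4855e+5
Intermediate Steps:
a = -371
j(W) = 3 - (-423 + W)*(W + (352 + W)/(2*W))/7 (j(W) = 3 - (W - 423)*(W + (W + 352)/(W + W))/7 = 3 - (-423 + W)*(W + (352 + W)/((2*W)))/7 = 3 - (-423 + W)*(W + (352 + W)*(1/(2*W)))/7 = 3 - (-423 + W)*(W + (352 + W)/(2*W))/7)
j(a) - 1*(-390624) = (1/14)*(148896 - 371*(113 - 2*(-371)² + 845*(-371)))/(-371) - 1*(-390624) = (1/14)*(-1/371)*(148896 - 371*(113 - 2*137641 - 313495)) + 390624 = (1/14)*(-1/371)*(148896 - 371*(113 - 275282 - 313495)) + 390624 = (1/14)*(-1/371)*(148896 - 371*(-588664)) + 390624 = (1/14)*(-1/371)*(148896 + 218394344) + 390624 = (1/14)*(-1/371)*218543240 + 390624 = -109271620/2597 + 390624 = 905178908/2597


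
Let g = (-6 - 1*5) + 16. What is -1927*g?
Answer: -9635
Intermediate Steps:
g = 5 (g = (-6 - 5) + 16 = -11 + 16 = 5)
-1927*g = -1927*5 = -9635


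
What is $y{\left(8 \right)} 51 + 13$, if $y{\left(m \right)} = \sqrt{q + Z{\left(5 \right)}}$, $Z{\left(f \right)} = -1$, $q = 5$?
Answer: $115$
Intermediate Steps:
$y{\left(m \right)} = 2$ ($y{\left(m \right)} = \sqrt{5 - 1} = \sqrt{4} = 2$)
$y{\left(8 \right)} 51 + 13 = 2 \cdot 51 + 13 = 102 + 13 = 115$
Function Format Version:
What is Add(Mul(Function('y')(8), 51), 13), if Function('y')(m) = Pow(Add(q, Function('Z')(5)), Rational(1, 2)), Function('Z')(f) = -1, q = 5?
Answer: 115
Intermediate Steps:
Function('y')(m) = 2 (Function('y')(m) = Pow(Add(5, -1), Rational(1, 2)) = Pow(4, Rational(1, 2)) = 2)
Add(Mul(Function('y')(8), 51), 13) = Add(Mul(2, 51), 13) = Add(102, 13) = 115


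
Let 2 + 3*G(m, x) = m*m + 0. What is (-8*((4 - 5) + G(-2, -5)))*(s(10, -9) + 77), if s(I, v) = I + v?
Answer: 208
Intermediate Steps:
G(m, x) = -2/3 + m**2/3 (G(m, x) = -2/3 + (m*m + 0)/3 = -2/3 + (m**2 + 0)/3 = -2/3 + m**2/3)
(-8*((4 - 5) + G(-2, -5)))*(s(10, -9) + 77) = (-8*((4 - 5) + (-2/3 + (1/3)*(-2)**2)))*((10 - 9) + 77) = (-8*(-1 + (-2/3 + (1/3)*4)))*(1 + 77) = -8*(-1 + (-2/3 + 4/3))*78 = -8*(-1 + 2/3)*78 = -8*(-1/3)*78 = (8/3)*78 = 208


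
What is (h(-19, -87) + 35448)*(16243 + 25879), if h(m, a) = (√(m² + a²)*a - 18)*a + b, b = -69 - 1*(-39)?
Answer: 1557840048 + 318821418*√7930 ≈ 2.9949e+10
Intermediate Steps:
b = -30 (b = -69 + 39 = -30)
h(m, a) = -30 + a*(-18 + a*√(a² + m²)) (h(m, a) = (√(m² + a²)*a - 18)*a - 30 = (√(a² + m²)*a - 18)*a - 30 = (a*√(a² + m²) - 18)*a - 30 = (-18 + a*√(a² + m²))*a - 30 = a*(-18 + a*√(a² + m²)) - 30 = -30 + a*(-18 + a*√(a² + m²)))
(h(-19, -87) + 35448)*(16243 + 25879) = ((-30 - 18*(-87) + (-87)²*√((-87)² + (-19)²)) + 35448)*(16243 + 25879) = ((-30 + 1566 + 7569*√(7569 + 361)) + 35448)*42122 = ((-30 + 1566 + 7569*√7930) + 35448)*42122 = ((1536 + 7569*√7930) + 35448)*42122 = (36984 + 7569*√7930)*42122 = 1557840048 + 318821418*√7930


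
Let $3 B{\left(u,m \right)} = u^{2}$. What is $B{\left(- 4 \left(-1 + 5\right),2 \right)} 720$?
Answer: $61440$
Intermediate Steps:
$B{\left(u,m \right)} = \frac{u^{2}}{3}$
$B{\left(- 4 \left(-1 + 5\right),2 \right)} 720 = \frac{\left(- 4 \left(-1 + 5\right)\right)^{2}}{3} \cdot 720 = \frac{\left(\left(-4\right) 4\right)^{2}}{3} \cdot 720 = \frac{\left(-16\right)^{2}}{3} \cdot 720 = \frac{1}{3} \cdot 256 \cdot 720 = \frac{256}{3} \cdot 720 = 61440$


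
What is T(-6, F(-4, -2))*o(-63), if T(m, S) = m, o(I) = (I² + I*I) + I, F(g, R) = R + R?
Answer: -47250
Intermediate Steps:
F(g, R) = 2*R
o(I) = I + 2*I² (o(I) = (I² + I²) + I = 2*I² + I = I + 2*I²)
T(-6, F(-4, -2))*o(-63) = -(-378)*(1 + 2*(-63)) = -(-378)*(1 - 126) = -(-378)*(-125) = -6*7875 = -47250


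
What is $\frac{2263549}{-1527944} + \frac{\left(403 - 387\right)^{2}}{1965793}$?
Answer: $- \frac{4449277625693}{3003621619592} \approx -1.4813$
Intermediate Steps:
$\frac{2263549}{-1527944} + \frac{\left(403 - 387\right)^{2}}{1965793} = 2263549 \left(- \frac{1}{1527944}\right) + 16^{2} \cdot \frac{1}{1965793} = - \frac{2263549}{1527944} + 256 \cdot \frac{1}{1965793} = - \frac{2263549}{1527944} + \frac{256}{1965793} = - \frac{4449277625693}{3003621619592}$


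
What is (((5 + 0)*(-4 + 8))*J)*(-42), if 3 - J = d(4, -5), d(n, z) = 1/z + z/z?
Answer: -1848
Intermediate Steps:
d(n, z) = 1 + 1/z (d(n, z) = 1/z + 1 = 1 + 1/z)
J = 11/5 (J = 3 - (1 - 5)/(-5) = 3 - (-1)*(-4)/5 = 3 - 1*4/5 = 3 - 4/5 = 11/5 ≈ 2.2000)
(((5 + 0)*(-4 + 8))*J)*(-42) = (((5 + 0)*(-4 + 8))*(11/5))*(-42) = ((5*4)*(11/5))*(-42) = (20*(11/5))*(-42) = 44*(-42) = -1848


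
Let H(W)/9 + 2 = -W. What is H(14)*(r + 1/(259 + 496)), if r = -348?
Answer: 37834416/755 ≈ 50112.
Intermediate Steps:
H(W) = -18 - 9*W (H(W) = -18 + 9*(-W) = -18 - 9*W)
H(14)*(r + 1/(259 + 496)) = (-18 - 9*14)*(-348 + 1/(259 + 496)) = (-18 - 126)*(-348 + 1/755) = -144*(-348 + 1/755) = -144*(-262739/755) = 37834416/755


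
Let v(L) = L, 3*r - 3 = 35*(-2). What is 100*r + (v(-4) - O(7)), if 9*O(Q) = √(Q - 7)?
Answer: -6712/3 ≈ -2237.3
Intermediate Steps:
r = -67/3 (r = 1 + (35*(-2))/3 = 1 + (⅓)*(-70) = 1 - 70/3 = -67/3 ≈ -22.333)
O(Q) = √(-7 + Q)/9 (O(Q) = √(Q - 7)/9 = √(-7 + Q)/9)
100*r + (v(-4) - O(7)) = 100*(-67/3) + (-4 - √(-7 + 7)/9) = -6700/3 + (-4 - √0/9) = -6700/3 + (-4 - 0/9) = -6700/3 + (-4 - 1*0) = -6700/3 + (-4 + 0) = -6700/3 - 4 = -6712/3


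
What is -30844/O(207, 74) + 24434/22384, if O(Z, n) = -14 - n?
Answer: 3935013/11192 ≈ 351.59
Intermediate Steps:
-30844/O(207, 74) + 24434/22384 = -30844/(-14 - 1*74) + 24434/22384 = -30844/(-14 - 74) + 24434*(1/22384) = -30844/(-88) + 12217/11192 = -30844*(-1/88) + 12217/11192 = 701/2 + 12217/11192 = 3935013/11192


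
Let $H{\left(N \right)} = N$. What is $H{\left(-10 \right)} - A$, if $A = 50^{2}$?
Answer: $-2510$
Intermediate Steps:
$A = 2500$
$H{\left(-10 \right)} - A = -10 - 2500 = -2510$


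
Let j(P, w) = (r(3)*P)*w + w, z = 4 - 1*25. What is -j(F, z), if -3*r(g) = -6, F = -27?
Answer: -1113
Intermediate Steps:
r(g) = 2 (r(g) = -⅓*(-6) = 2)
z = -21 (z = 4 - 25 = -21)
j(P, w) = w + 2*P*w (j(P, w) = (2*P)*w + w = 2*P*w + w = w + 2*P*w)
-j(F, z) = -(-21)*(1 + 2*(-27)) = -(-21)*(1 - 54) = -(-21)*(-53) = -1*1113 = -1113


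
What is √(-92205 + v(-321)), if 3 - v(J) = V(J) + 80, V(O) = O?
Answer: I*√91961 ≈ 303.25*I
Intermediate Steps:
v(J) = -77 - J (v(J) = 3 - (J + 80) = 3 - (80 + J) = 3 + (-80 - J) = -77 - J)
√(-92205 + v(-321)) = √(-92205 + (-77 - 1*(-321))) = √(-92205 + (-77 + 321)) = √(-92205 + 244) = √(-91961) = I*√91961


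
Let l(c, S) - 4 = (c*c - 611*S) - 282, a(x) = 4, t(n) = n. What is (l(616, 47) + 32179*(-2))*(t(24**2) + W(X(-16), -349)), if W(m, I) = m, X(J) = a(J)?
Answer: 165939740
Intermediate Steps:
X(J) = 4
l(c, S) = -278 + c**2 - 611*S (l(c, S) = 4 + ((c*c - 611*S) - 282) = 4 + ((c**2 - 611*S) - 282) = 4 + (-282 + c**2 - 611*S) = -278 + c**2 - 611*S)
(l(616, 47) + 32179*(-2))*(t(24**2) + W(X(-16), -349)) = ((-278 + 616**2 - 611*47) + 32179*(-2))*(24**2 + 4) = ((-278 + 379456 - 28717) - 64358)*(576 + 4) = (350461 - 64358)*580 = 286103*580 = 165939740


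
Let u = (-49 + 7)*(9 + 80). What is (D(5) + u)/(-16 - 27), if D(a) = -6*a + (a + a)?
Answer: 3758/43 ≈ 87.395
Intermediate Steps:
D(a) = -4*a (D(a) = -6*a + 2*a = -4*a)
u = -3738 (u = -42*89 = -3738)
(D(5) + u)/(-16 - 27) = (-4*5 - 3738)/(-16 - 27) = (-20 - 3738)/(-43) = -3758*(-1/43) = 3758/43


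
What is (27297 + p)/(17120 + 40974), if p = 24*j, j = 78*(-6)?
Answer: 16065/58094 ≈ 0.27653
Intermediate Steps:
j = -468
p = -11232 (p = 24*(-468) = -11232)
(27297 + p)/(17120 + 40974) = (27297 - 11232)/(17120 + 40974) = 16065/58094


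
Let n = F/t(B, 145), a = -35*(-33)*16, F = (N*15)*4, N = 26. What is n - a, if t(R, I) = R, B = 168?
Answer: -129295/7 ≈ -18471.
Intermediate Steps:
F = 1560 (F = (26*15)*4 = 390*4 = 1560)
a = 18480 (a = 1155*16 = 18480)
n = 65/7 (n = 1560/168 = 1560*(1/168) = 65/7 ≈ 9.2857)
n - a = 65/7 - 1*18480 = 65/7 - 18480 = -129295/7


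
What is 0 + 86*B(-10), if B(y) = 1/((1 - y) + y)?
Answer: 86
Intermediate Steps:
B(y) = 1 (B(y) = 1/1 = 1)
0 + 86*B(-10) = 0 + 86*1 = 0 + 86 = 86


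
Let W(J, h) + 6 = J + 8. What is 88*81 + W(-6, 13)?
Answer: 7124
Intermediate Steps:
W(J, h) = 2 + J (W(J, h) = -6 + (J + 8) = -6 + (8 + J) = 2 + J)
88*81 + W(-6, 13) = 88*81 + (2 - 6) = 7128 - 4 = 7124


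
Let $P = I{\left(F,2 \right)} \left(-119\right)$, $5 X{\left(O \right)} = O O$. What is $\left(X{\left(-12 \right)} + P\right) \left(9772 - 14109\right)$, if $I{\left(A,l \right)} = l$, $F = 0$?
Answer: $\frac{4536502}{5} \approx 9.073 \cdot 10^{5}$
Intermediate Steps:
$X{\left(O \right)} = \frac{O^{2}}{5}$ ($X{\left(O \right)} = \frac{O O}{5} = \frac{O^{2}}{5}$)
$P = -238$ ($P = 2 \left(-119\right) = -238$)
$\left(X{\left(-12 \right)} + P\right) \left(9772 - 14109\right) = \left(\frac{\left(-12\right)^{2}}{5} - 238\right) \left(9772 - 14109\right) = \left(\frac{1}{5} \cdot 144 - 238\right) \left(-4337\right) = \left(\frac{144}{5} - 238\right) \left(-4337\right) = \left(- \frac{1046}{5}\right) \left(-4337\right) = \frac{4536502}{5}$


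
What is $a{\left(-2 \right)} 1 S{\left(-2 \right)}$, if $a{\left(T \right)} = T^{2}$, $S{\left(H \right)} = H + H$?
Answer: $-16$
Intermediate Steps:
$S{\left(H \right)} = 2 H$
$a{\left(-2 \right)} 1 S{\left(-2 \right)} = \left(-2\right)^{2} \cdot 1 \cdot 2 \left(-2\right) = 4 \cdot 1 \left(-4\right) = 4 \left(-4\right) = -16$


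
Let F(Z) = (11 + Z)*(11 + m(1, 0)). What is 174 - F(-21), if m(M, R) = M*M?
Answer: 294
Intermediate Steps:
m(M, R) = M**2
F(Z) = 132 + 12*Z (F(Z) = (11 + Z)*(11 + 1**2) = (11 + Z)*(11 + 1) = (11 + Z)*12 = 132 + 12*Z)
174 - F(-21) = 174 - (132 + 12*(-21)) = 174 - (132 - 252) = 174 - 1*(-120) = 174 + 120 = 294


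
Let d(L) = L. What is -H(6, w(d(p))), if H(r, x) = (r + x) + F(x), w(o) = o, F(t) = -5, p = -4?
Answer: 3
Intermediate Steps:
H(r, x) = -5 + r + x (H(r, x) = (r + x) - 5 = -5 + r + x)
-H(6, w(d(p))) = -(-5 + 6 - 4) = -1*(-3) = 3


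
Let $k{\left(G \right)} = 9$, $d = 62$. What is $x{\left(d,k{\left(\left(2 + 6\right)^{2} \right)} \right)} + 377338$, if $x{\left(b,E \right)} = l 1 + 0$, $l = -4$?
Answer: $377334$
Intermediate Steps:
$x{\left(b,E \right)} = -4$ ($x{\left(b,E \right)} = \left(-4\right) 1 + 0 = -4 + 0 = -4$)
$x{\left(d,k{\left(\left(2 + 6\right)^{2} \right)} \right)} + 377338 = -4 + 377338 = 377334$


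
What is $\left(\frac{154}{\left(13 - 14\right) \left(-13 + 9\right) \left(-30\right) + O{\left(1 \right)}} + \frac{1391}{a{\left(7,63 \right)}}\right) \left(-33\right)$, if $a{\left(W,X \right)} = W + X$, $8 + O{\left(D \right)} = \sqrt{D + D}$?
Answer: $- \frac{353224113}{573370} + \frac{2541 \sqrt{2}}{8191} \approx -615.61$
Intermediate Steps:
$O{\left(D \right)} = -8 + \sqrt{2} \sqrt{D}$ ($O{\left(D \right)} = -8 + \sqrt{D + D} = -8 + \sqrt{2 D} = -8 + \sqrt{2} \sqrt{D}$)
$\left(\frac{154}{\left(13 - 14\right) \left(-13 + 9\right) \left(-30\right) + O{\left(1 \right)}} + \frac{1391}{a{\left(7,63 \right)}}\right) \left(-33\right) = \left(\frac{154}{\left(13 - 14\right) \left(-13 + 9\right) \left(-30\right) - \left(8 - \sqrt{2} \sqrt{1}\right)} + \frac{1391}{7 + 63}\right) \left(-33\right) = \left(\frac{154}{\left(-1\right) \left(-4\right) \left(-30\right) - \left(8 - \sqrt{2} \cdot 1\right)} + \frac{1391}{70}\right) \left(-33\right) = \left(\frac{154}{4 \left(-30\right) - \left(8 - \sqrt{2}\right)} + 1391 \cdot \frac{1}{70}\right) \left(-33\right) = \left(\frac{154}{-120 - \left(8 - \sqrt{2}\right)} + \frac{1391}{70}\right) \left(-33\right) = \left(\frac{154}{-128 + \sqrt{2}} + \frac{1391}{70}\right) \left(-33\right) = \left(\frac{1391}{70} + \frac{154}{-128 + \sqrt{2}}\right) \left(-33\right) = - \frac{45903}{70} - \frac{5082}{-128 + \sqrt{2}}$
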